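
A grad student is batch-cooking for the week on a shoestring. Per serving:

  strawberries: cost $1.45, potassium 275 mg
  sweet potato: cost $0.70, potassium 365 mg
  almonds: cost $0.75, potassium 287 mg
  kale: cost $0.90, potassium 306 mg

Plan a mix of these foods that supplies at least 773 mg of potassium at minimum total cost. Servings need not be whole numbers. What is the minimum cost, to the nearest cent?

Cost per mg of potassium: sweet potato $0.0019, almonds $0.0026, kale $0.0029, strawberries $0.0053.
With no serving limits, use only sweet potato: 773 mg / 365 mg = 2.118 servings × $0.70 = $1.48.

$1.48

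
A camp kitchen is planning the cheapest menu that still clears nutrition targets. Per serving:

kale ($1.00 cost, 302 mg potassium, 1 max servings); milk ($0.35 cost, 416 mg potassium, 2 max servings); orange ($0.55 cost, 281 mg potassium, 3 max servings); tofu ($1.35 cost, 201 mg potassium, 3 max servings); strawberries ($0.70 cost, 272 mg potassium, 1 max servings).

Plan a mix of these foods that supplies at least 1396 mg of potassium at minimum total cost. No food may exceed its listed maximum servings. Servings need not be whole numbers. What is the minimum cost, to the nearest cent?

$1.80

Cost per mg of potassium: milk $0.0008, orange $0.0020, strawberries $0.0026, kale $0.0033, tofu $0.0067.
Take 2 servings of milk: +832.0 mg potassium for $0.70 (total $0.70, still need 564.0 mg).
Take 2.007 servings of orange: +564.0 mg potassium for $1.10 (total $1.80, still need 0.0 mg).
Filling from the cheapest source first is optimal under one linear minimum: $1.80.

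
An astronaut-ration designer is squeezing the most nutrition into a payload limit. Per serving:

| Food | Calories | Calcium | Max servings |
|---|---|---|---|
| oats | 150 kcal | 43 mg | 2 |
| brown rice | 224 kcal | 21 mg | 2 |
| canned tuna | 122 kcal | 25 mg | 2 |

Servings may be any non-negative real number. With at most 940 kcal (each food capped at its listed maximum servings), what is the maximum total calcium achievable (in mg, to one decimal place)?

173.1 mg

Calcium per kcal: oats 0.2867, canned tuna 0.2049, brown rice 0.09375.
Take 2 servings of oats: uses 300 kcal, +86.0 mg calcium (running total 86.0 mg).
Take 2 servings of canned tuna: uses 244 kcal, +50.0 mg calcium (running total 136.0 mg).
Take 1.768 servings of brown rice: uses 396 kcal, +37.1 mg calcium (running total 173.1 mg).
Filling greedily by calcium-per-kcal is optimal for one linear limit, giving 173.1 mg.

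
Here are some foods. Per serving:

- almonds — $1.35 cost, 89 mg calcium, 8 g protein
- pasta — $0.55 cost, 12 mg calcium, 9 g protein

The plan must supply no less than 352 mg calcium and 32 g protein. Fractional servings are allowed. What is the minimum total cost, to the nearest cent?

$5.36

almonds only: max(352/89, 32/8) = 4 servings → $5.40.
pasta only: max(352/12, 32/9) = 29.33 servings → $16.13.
almonds + pasta with both tight: 3.949 servings and 0.04539 servings → $5.36.
Cheapest feasible corner: $5.36.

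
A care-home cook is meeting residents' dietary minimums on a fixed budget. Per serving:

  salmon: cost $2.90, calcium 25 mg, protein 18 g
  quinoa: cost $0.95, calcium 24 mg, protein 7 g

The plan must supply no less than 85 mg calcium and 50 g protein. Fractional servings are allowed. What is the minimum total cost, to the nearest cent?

Compare the cost at each extreme point of the feasible region.
salmon only: max(85/25, 50/18) = 3.4 servings → $9.86.
quinoa only: max(85/24, 50/7) = 7.143 servings → $6.79.
salmon + quinoa with both tight: 2.354 servings and 1.089 servings → $7.86.
So the least-cost plan costs $6.79.

$6.79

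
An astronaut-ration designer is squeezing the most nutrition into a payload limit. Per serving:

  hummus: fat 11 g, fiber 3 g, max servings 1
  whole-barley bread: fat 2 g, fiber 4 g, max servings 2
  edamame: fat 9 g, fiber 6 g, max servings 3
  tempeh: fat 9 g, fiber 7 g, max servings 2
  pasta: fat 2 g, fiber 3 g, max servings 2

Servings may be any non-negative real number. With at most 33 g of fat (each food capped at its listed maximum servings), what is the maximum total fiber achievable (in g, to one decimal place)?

32.7 g

Fiber per g fat: whole-barley bread 2, pasta 1.5, tempeh 0.7778, edamame 0.6667, hummus 0.2727.
Take 2 servings of whole-barley bread: uses 4 g fat, +8.0 g fiber (running total 8.0 g).
Take 2 servings of pasta: uses 4 g fat, +6.0 g fiber (running total 14.0 g).
Take 2 servings of tempeh: uses 18 g fat, +14.0 g fiber (running total 28.0 g).
Take 0.7778 servings of edamame: uses 7 g fat, +4.7 g fiber (running total 32.7 g).
Greedy by best ratio exhausts the fat allowance optimally: 32.7 g.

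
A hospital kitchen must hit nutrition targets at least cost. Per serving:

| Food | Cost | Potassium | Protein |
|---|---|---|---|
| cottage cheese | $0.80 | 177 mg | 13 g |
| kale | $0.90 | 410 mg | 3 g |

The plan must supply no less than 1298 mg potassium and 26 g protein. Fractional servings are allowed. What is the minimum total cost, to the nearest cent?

cottage cheese only: max(1298/177, 26/13) = 7.333 servings → $5.87.
kale only: max(1298/410, 26/3) = 8.667 servings → $7.80.
cottage cheese + kale with both tight: 1.41 servings and 2.557 servings → $3.43.
So the least-cost plan costs $3.43.

$3.43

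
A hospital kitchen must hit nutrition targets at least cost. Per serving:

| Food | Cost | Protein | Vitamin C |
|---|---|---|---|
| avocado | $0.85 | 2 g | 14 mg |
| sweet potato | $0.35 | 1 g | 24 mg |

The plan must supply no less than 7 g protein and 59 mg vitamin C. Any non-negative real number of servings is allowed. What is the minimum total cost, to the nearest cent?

$2.45

This is a tiny linear program; its minimum lies at a vertex of the feasible set. List the vertices and price them.
avocado only: max(7/2, 59/14) = 4.214 servings → $3.58.
sweet potato only: max(7/1, 59/24) = 7 servings → $2.45.
avocado + sweet potato with both tight: 3.206 servings and 0.5882 servings → $2.93.
Cheapest feasible corner: $2.45.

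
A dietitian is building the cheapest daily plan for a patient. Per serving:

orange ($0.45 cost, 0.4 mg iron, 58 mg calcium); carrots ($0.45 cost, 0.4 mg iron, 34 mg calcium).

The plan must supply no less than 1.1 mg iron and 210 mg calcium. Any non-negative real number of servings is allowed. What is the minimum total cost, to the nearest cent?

Minimising a linear cost over {iron ≥ 1.1, calcium ≥ 210, servings ≥ 0} — the optimum is at a vertex, using one or two foods.
orange only: max(1.1/0.4, 210/58) = 3.621 servings → $1.63.
carrots only: max(1.1/0.4, 210/34) = 6.176 servings → $2.78.
orange + carrots with both targets exact would need a negative amount; discard.
Cheapest feasible corner: $1.63.

$1.63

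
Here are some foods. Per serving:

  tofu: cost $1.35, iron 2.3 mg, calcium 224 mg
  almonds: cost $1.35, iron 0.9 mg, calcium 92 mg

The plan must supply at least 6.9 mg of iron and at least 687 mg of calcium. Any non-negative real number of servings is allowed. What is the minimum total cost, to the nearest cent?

With two linear requirements the optimum uses one or two foods; enumerate the corners.
tofu only: max(6.9/2.3, 687/224) = 3.067 servings → $4.14.
almonds only: max(6.9/0.9, 687/92) = 7.667 servings → $10.35.
tofu + almonds with both tight: 1.65 servings and 3.45 servings → $6.88.
Cheapest feasible corner: $4.14.

$4.14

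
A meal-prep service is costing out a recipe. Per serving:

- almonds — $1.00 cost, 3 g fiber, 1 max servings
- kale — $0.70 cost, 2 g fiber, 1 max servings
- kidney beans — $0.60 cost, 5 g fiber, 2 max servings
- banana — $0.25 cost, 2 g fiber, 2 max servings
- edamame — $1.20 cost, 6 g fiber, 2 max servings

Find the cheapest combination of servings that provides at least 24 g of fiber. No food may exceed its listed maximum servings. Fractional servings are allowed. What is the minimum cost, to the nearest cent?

$3.70

Cost per g of fiber: kidney beans $0.1200, banana $0.1250, edamame $0.2000, almonds $0.3333, kale $0.3500.
Take 2 servings of kidney beans: +10.0 g fiber for $1.20 (total $1.20, still need 14.0 g).
Take 2 servings of banana: +4.0 g fiber for $0.50 (total $1.70, still need 10.0 g).
Take 1.667 servings of edamame: +10.0 g fiber for $2.00 (total $3.70, still need 0.0 g).
Greedy by cheapest-per-g is optimal for a single linear constraint, so the minimum cost is $3.70.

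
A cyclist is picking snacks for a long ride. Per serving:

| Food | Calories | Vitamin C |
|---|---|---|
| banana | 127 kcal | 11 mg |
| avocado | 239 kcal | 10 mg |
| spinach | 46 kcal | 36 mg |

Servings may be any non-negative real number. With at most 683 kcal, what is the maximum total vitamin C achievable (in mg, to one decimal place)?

Vitamin C per kcal: spinach 0.7826, banana 0.08661, avocado 0.04184.
With no serving limits, spend the whole calories allowance on spinach: 683 kcal / 46 kcal × 36 mg = 534.5 mg.

534.5 mg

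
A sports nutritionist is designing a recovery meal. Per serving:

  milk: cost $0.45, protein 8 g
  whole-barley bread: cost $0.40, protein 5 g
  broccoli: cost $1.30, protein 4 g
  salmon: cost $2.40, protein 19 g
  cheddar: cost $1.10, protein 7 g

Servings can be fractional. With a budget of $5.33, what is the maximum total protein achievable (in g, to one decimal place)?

94.8 g

Protein per dollar: milk 17.78, whole-barley bread 12.5, salmon 7.917, cheddar 6.364, broccoli 3.077.
With no serving limits, spend the whole cost allowance on milk: $5.33 / $0.45 × 8 g = 94.8 g.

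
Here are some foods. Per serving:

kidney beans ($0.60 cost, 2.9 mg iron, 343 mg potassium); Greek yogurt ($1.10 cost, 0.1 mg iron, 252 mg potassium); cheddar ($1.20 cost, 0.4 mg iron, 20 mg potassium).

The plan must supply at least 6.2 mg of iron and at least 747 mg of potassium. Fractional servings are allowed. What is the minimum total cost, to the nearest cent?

$1.31

Check every corner: each single food scaled to meet both minima, and each pair solved so both constraints bind.
kidney beans only: max(6.2/2.9, 747/343) = 2.178 servings → $1.31.
Greek yogurt only: max(6.2/0.1, 747/252) = 62 servings → $68.20.
cheddar only: max(6.2/0.4, 747/20) = 37.35 servings → $44.82.
kidney beans + Greek yogurt with both tight: 2.136 servings and 0.057 servings → $1.34.
kidney beans + cheddar: intersection lies outside the first quadrant.
Greek yogurt + cheddar with both tight: 1.769 servings and 15.06 servings → $20.02.
So the least-cost plan costs $1.31.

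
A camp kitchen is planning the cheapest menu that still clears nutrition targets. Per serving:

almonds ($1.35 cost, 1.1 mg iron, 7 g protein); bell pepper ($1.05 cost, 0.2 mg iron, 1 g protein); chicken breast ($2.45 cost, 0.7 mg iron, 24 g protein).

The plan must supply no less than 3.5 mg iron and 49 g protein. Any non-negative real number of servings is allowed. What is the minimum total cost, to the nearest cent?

almonds only: max(3.5/1.1, 49/7) = 7 servings → $9.45.
bell pepper only: max(3.5/0.2, 49/1) = 49 servings → $51.45.
chicken breast only: max(3.5/0.7, 49/24) = 5 servings → $12.25.
almonds + bell pepper with both targets exact would need a negative amount; discard.
almonds + chicken breast with both tight: 2.312 servings and 1.367 servings → $6.47.
bell pepper + chicken breast with both tight: 12.12 servings and 1.537 servings → $16.49.
Cheapest feasible corner: $6.47.

$6.47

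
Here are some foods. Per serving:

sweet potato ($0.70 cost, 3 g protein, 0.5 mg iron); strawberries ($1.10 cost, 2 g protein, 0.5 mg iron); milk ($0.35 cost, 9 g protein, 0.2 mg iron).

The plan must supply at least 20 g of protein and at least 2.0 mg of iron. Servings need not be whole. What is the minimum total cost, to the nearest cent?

$2.87

Check every corner: each single food scaled to meet both minima, and each pair solved so both constraints bind.
sweet potato only: max(20/3, 2.0/0.5) = 6.667 servings → $4.67.
strawberries only: max(20/2, 2.0/0.5) = 10 servings → $11.00.
milk only: max(20/9, 2.0/0.2) = 10 servings → $3.50.
sweet potato + strawberries: intersection lies outside the first quadrant.
sweet potato + milk with both tight: 3.59 servings and 1.026 servings → $2.87.
strawberries + milk with both tight: 3.415 servings and 1.463 servings → $4.27.
So the least-cost plan costs $2.87.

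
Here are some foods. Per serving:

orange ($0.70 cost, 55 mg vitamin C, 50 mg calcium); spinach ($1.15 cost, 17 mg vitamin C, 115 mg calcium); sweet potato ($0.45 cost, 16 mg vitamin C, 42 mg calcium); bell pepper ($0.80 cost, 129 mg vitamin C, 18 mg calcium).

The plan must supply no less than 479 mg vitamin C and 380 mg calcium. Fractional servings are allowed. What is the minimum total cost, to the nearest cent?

orange only: max(479/55, 380/50) = 8.709 servings → $6.10.
spinach only: max(479/17, 380/115) = 28.18 servings → $32.40.
sweet potato only: max(479/16, 380/42) = 29.94 servings → $13.47.
bell pepper only: max(479/129, 380/18) = 21.11 servings → $16.89.
orange + spinach with both targets exact would need a negative amount; discard.
orange + sweet potato: the both-tight solution has a negative serving — not a feasible corner.
orange + bell pepper with both tight: 7.399 servings and 0.5586 servings → $5.63.
spinach + sweet potato: intersection lies outside the first quadrant.
spinach + bell pepper with both tight: 2.781 servings and 3.347 servings → $5.87.
sweet potato + bell pepper with both tight: 7.875 servings and 2.736 servings → $5.73.
The minimum over all feasible corners is $5.63.

$5.63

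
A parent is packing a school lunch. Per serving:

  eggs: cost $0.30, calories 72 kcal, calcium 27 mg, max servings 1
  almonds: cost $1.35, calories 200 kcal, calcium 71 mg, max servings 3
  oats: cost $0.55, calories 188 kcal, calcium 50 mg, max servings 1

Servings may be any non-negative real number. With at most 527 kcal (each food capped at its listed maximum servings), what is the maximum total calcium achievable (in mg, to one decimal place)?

188.5 mg

Calcium per kcal: eggs 0.375, almonds 0.355, oats 0.266.
Take 1 serving of eggs: uses 72 kcal, +27.0 mg calcium (running total 27.0 mg).
Take 2.275 servings of almonds: uses 455 kcal, +161.5 mg calcium (running total 188.5 mg).
Filling greedily by calcium-per-kcal is optimal for one linear limit, giving 188.5 mg.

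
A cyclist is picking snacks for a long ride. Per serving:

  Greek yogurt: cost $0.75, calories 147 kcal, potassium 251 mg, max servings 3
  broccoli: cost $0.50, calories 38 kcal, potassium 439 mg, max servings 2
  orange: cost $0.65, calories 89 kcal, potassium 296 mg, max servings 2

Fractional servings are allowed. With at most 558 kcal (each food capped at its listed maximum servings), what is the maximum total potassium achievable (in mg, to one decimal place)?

1989.1 mg

Potassium per kcal: broccoli 11.55, orange 3.326, Greek yogurt 1.707.
Take 2 servings of broccoli: uses 76 kcal, +878.0 mg potassium (running total 878.0 mg).
Take 2 servings of orange: uses 178 kcal, +592.0 mg potassium (running total 1470.0 mg).
Take 2.068 servings of Greek yogurt: uses 304 kcal, +519.1 mg potassium (running total 1989.1 mg).
Greedy by best ratio exhausts the calories allowance optimally: 1989.1 mg.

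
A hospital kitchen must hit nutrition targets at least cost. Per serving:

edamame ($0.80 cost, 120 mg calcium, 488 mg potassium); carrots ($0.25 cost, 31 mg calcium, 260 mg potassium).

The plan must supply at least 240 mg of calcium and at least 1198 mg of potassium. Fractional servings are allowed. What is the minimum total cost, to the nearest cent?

An LP optimum is at a vertex; with two nutrient constraints at most two foods are used. Check each candidate.
edamame only: max(240/120, 1198/488) = 2.455 servings → $1.96.
carrots only: max(240/31, 1198/260) = 7.742 servings → $1.94.
edamame + carrots with both tight: 1.572 servings and 1.658 servings → $1.67.
So the least-cost plan costs $1.67.

$1.67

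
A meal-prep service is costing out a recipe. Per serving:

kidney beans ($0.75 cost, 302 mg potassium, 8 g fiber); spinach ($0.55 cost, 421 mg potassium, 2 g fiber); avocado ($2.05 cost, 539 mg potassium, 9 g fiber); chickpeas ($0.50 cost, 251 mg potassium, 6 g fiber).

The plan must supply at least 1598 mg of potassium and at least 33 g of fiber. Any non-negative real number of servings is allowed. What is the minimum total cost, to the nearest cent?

$3.00

kidney beans only: max(1598/302, 33/8) = 5.291 servings → $3.97.
spinach only: max(1598/421, 33/2) = 16.5 servings → $9.07.
avocado only: max(1598/539, 33/9) = 3.667 servings → $7.52.
chickpeas only: max(1598/251, 33/6) = 6.367 servings → $3.18.
kidney beans + spinach with both tight: 3.87 servings and 1.02 servings → $3.46.
kidney beans + avocado with both tight: 2.136 servings and 1.768 servings → $5.23.
kidney beans + chickpeas: intersection lies outside the first quadrant.
spinach + avocado with both targets exact would need a negative amount; discard.
spinach + chickpeas with both tight: 0.6448 servings and 5.285 servings → $3.00.
avocado + chickpeas with both tight: 1.338 servings and 3.492 servings → $4.49.
Cheapest feasible corner: $3.00.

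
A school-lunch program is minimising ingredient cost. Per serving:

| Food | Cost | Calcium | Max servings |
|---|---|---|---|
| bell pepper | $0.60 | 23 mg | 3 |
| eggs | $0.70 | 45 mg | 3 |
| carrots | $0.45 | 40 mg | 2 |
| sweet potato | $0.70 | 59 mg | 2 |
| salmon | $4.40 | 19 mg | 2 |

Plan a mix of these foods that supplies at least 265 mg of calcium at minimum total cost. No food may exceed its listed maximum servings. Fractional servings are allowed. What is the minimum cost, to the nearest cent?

Cost per mg of calcium: carrots $0.0112, sweet potato $0.0119, eggs $0.0156, bell pepper $0.0261, salmon $0.2316.
Take 2 servings of carrots: +80.0 mg calcium for $0.90 (total $0.90, still need 185.0 mg).
Take 2 servings of sweet potato: +118.0 mg calcium for $1.40 (total $2.30, still need 67.0 mg).
Take 1.489 servings of eggs: +67.0 mg calcium for $1.04 (total $3.34, still need 0.0 mg).
Greedy by cheapest-per-mg is optimal for a single linear constraint, so the minimum cost is $3.34.

$3.34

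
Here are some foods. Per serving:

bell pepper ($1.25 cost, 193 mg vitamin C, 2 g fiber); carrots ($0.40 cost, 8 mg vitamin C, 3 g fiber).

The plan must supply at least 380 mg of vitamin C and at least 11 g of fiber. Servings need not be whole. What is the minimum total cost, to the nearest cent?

$3.30

Two binding constraints pin down two serving amounts, so the optimal mix uses at most two foods. The candidates are each food alone (scaled to the tighter of vitamin C/fiber) and each pair with both constraints tight.
bell pepper only: max(380/193, 11/2) = 5.5 servings → $6.88.
carrots only: max(380/8, 11/3) = 47.5 servings → $19.00.
bell pepper + carrots with both tight: 1.869 servings and 2.421 servings → $3.30.
So the least-cost plan costs $3.30.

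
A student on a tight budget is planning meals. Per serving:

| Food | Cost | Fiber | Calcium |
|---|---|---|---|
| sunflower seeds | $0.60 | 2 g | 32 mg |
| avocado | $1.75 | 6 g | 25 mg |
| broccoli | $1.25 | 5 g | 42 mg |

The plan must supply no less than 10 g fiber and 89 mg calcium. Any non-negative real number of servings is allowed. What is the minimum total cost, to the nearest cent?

An LP optimum is at a vertex; with two nutrient constraints at most two foods are used. Check each candidate.
sunflower seeds only: max(10/2, 89/32) = 5 servings → $3.00.
avocado only: max(10/6, 89/25) = 3.56 servings → $6.23.
broccoli only: max(10/5, 89/42) = 2.119 servings → $2.65.
sunflower seeds + avocado with both tight: 2 servings and 1 serving → $2.95.
sunflower seeds + broccoli with both tight: 0.3289 servings and 1.868 servings → $2.53.
avocado + broccoli: intersection lies outside the first quadrant.
So the least-cost plan costs $2.53.

$2.53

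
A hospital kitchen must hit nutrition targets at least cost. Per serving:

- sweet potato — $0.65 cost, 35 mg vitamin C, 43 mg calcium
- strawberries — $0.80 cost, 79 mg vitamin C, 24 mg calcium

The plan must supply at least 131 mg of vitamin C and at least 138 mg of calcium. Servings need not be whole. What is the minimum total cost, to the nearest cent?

$2.22

With two linear requirements the optimum uses one or two foods; enumerate the corners.
sweet potato only: max(131/35, 138/43) = 3.743 servings → $2.43.
strawberries only: max(131/79, 138/24) = 5.75 servings → $4.60.
sweet potato + strawberries with both tight: 3.034 servings and 0.314 servings → $2.22.
So the least-cost plan costs $2.22.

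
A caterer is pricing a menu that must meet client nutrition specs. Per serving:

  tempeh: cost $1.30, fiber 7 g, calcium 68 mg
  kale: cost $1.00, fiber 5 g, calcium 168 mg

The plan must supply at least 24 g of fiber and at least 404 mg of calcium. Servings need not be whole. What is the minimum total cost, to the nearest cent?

Check every corner: each single food scaled to meet both minima, and each pair solved so both constraints bind.
tempeh only: max(24/7, 404/68) = 5.941 servings → $7.72.
kale only: max(24/5, 404/168) = 4.8 servings → $4.80.
tempeh + kale with both tight: 2.407 servings and 1.431 servings → $4.56.
Cheapest feasible corner: $4.56.

$4.56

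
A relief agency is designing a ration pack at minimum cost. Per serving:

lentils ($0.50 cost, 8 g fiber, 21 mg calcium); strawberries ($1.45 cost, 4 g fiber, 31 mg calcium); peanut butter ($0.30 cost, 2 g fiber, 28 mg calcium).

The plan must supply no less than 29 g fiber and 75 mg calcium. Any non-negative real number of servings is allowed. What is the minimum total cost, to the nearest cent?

At the optimum either one food covers both requirements or two foods hit both targets exactly; no other combination can be cheaper.
lentils only: max(29/8, 75/21) = 3.625 servings → $1.81.
strawberries only: max(29/4, 75/31) = 7.25 servings → $10.51.
peanut butter only: max(29/2, 75/28) = 14.5 servings → $4.35.
lentils + strawberries: the both-tight solution has a negative serving — not a feasible corner.
lentils + peanut butter: intersection lies outside the first quadrant.
strawberries + peanut butter with both targets exact would need a negative amount; discard.
The minimum over all feasible corners is $1.81.

$1.81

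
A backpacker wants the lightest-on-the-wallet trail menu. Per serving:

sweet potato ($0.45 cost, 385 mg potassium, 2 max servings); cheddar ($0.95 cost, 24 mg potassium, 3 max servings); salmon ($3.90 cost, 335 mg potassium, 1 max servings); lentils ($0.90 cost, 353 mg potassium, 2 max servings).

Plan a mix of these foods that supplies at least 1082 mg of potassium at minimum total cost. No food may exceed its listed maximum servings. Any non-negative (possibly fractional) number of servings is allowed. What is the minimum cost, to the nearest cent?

Cost per mg of potassium: sweet potato $0.0012, lentils $0.0025, salmon $0.0116, cheddar $0.0396.
Take 2 servings of sweet potato: +770.0 mg potassium for $0.90 (total $0.90, still need 312.0 mg).
Take 0.8839 servings of lentils: +312.0 mg potassium for $0.80 (total $1.70, still need 0.0 mg).
Filling from the cheapest source first is optimal under one linear minimum: $1.70.

$1.70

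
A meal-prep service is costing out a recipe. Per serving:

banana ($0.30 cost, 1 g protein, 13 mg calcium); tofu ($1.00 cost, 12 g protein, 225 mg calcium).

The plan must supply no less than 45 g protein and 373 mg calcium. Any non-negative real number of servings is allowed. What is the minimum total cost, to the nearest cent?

$3.75

A basic optimal solution has at most two foods positive. Try each food alone and each pair with both targets met exactly.
banana only: max(45/1, 373/13) = 45 servings → $13.50.
tofu only: max(45/12, 373/225) = 3.75 servings → $3.75.
banana + tofu: the both-tight solution has a negative serving — not a feasible corner.
So the least-cost plan costs $3.75.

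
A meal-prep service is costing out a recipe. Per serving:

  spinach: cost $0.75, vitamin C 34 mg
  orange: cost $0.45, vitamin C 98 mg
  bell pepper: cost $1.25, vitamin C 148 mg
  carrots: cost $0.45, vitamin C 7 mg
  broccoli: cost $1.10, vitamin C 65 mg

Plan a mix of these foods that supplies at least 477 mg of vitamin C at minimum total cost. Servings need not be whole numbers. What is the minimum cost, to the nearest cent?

$2.19

Cost per mg of vitamin C: orange $0.0046, bell pepper $0.0084, broccoli $0.0169, spinach $0.0221, carrots $0.0643.
With no serving limits, use only orange: 477 mg / 98 mg = 4.867 servings × $0.45 = $2.19.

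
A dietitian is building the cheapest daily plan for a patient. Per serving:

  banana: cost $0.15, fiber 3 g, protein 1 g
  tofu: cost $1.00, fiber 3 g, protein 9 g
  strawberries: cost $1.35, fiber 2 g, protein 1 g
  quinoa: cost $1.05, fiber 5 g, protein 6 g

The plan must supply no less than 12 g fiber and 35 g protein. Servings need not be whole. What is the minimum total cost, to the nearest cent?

$3.89

Compare the cost at each extreme point of the feasible region.
banana only: max(12/3, 35/1) = 35 servings → $5.25.
tofu only: max(12/3, 35/9) = 4 servings → $4.00.
strawberries only: max(12/2, 35/1) = 35 servings → $47.25.
quinoa only: max(12/5, 35/6) = 5.833 servings → $6.12.
banana + tofu with both tight: 0.125 servings and 3.875 servings → $3.89.
banana + strawberries with both targets exact would need a negative amount; discard.
banana + quinoa: the both-tight solution has a negative serving — not a feasible corner.
tofu + strawberries with both tight: 3.867 servings and 0.2 servings → $4.14.
tofu + quinoa with both tight: 3.815 servings and 0.1111 servings → $3.93.
strawberries + quinoa: the both-tight solution has a negative serving — not a feasible corner.
So the least-cost plan costs $3.89.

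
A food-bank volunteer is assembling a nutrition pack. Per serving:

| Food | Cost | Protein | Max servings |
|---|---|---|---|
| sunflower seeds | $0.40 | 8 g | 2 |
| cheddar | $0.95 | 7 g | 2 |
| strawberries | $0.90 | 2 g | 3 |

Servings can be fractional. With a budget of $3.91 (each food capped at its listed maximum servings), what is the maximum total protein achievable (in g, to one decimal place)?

32.7 g

Protein per dollar: sunflower seeds 20, cheddar 7.368, strawberries 2.222.
Take 2 servings of sunflower seeds: spends $0.80, +16.0 g protein (running total 16.0 g).
Take 2 servings of cheddar: spends $1.90, +14.0 g protein (running total 30.0 g).
Take 1.344 servings of strawberries: spends $1.21, +2.7 g protein (running total 32.7 g).
Greedy by best ratio exhausts the cost allowance optimally: 32.7 g.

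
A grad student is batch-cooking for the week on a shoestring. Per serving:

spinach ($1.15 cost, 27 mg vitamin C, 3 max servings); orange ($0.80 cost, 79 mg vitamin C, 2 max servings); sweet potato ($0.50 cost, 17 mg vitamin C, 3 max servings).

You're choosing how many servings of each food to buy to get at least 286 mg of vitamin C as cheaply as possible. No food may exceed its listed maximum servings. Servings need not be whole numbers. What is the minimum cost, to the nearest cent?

$6.38

Cost per mg of vitamin C: orange $0.0101, sweet potato $0.0294, spinach $0.0426.
Take 2 servings of orange: +158.0 mg vitamin C for $1.60 (total $1.60, still need 128.0 mg).
Take 3 servings of sweet potato: +51.0 mg vitamin C for $1.50 (total $3.10, still need 77.0 mg).
Take 2.852 servings of spinach: +77.0 mg vitamin C for $3.28 (total $6.38, still need 0.0 mg).
Greedy by cheapest-per-mg is optimal for a single linear constraint, so the minimum cost is $6.38.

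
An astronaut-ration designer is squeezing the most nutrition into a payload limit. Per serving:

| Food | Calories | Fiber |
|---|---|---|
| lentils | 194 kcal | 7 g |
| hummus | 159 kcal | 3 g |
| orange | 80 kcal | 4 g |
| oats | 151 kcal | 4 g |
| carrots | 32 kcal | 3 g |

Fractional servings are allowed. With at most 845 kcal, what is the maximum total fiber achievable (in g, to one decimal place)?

79.2 g

Fiber per kcal: carrots 0.09375, orange 0.05, lentils 0.03608, oats 0.02649, hummus 0.01887.
With no serving limits, spend the whole calories allowance on carrots: 845 kcal / 32 kcal × 3 g = 79.2 g.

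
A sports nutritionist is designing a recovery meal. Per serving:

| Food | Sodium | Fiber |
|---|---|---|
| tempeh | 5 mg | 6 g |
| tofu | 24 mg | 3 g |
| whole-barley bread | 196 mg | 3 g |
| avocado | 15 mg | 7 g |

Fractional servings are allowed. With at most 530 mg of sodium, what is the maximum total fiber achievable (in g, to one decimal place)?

Fiber per mg sodium: tempeh 1.2, avocado 0.4667, tofu 0.125, whole-barley bread 0.01531.
With no serving limits, spend the whole sodium allowance on tempeh: 530 mg / 5 mg × 6 g = 636.0 g.

636.0 g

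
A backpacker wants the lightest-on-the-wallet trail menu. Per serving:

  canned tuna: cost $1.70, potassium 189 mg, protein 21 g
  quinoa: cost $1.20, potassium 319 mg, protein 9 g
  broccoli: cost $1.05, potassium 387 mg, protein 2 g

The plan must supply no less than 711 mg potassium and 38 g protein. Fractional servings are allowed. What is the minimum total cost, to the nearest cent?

$3.81

Compare the cost at each extreme point of the feasible region.
canned tuna only: max(711/189, 38/21) = 3.762 servings → $6.40.
quinoa only: max(711/319, 38/9) = 4.222 servings → $5.07.
broccoli only: max(711/387, 38/2) = 19 servings → $19.95.
canned tuna + quinoa with both tight: 1.145 servings and 1.55 servings → $3.81.
canned tuna + broccoli with both tight: 1.714 servings and 1 serving → $3.96.
quinoa + broccoli with both targets exact would need a negative amount; discard.
The minimum over all feasible corners is $3.81.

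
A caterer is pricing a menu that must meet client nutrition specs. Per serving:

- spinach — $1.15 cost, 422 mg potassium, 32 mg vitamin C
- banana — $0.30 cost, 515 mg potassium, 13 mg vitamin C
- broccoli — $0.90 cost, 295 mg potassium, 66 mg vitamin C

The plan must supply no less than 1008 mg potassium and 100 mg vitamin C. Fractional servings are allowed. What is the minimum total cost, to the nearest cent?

$1.51

Minimising a linear cost over {potassium ≥ 1008, vitamin C ≥ 100, servings ≥ 0} — the optimum is at a vertex, using one or two foods.
spinach only: max(1008/422, 100/32) = 3.125 servings → $3.59.
banana only: max(1008/515, 100/13) = 7.692 servings → $2.31.
broccoli only: max(1008/295, 100/66) = 3.417 servings → $3.08.
spinach + banana: the both-tight solution has a negative serving — not a feasible corner.
spinach + broccoli with both tight: 2.011 servings and 0.5401 servings → $2.80.
banana + broccoli with both tight: 1.228 servings and 1.273 servings → $1.51.
So the least-cost plan costs $1.51.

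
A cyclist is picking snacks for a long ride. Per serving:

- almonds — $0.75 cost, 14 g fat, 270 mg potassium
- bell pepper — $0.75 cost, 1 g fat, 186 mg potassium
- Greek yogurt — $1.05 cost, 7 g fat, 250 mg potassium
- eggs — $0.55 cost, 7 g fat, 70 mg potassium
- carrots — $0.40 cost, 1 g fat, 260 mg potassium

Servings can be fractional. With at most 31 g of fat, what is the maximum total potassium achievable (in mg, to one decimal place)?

Potassium per g fat: carrots 260, bell pepper 186, Greek yogurt 35.71, almonds 19.29, eggs 10.
With no serving limits, spend the whole fat allowance on carrots: 31 g / 1 g × 260 mg = 8060.0 mg.

8060.0 mg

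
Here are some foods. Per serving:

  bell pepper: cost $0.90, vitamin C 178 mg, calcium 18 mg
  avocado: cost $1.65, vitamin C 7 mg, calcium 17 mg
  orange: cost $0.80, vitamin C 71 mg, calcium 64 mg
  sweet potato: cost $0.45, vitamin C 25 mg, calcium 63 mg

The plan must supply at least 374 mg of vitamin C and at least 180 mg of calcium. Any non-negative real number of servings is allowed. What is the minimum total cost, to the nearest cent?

$2.65

With two linear requirements the optimum uses one or two foods; enumerate the corners.
bell pepper only: max(374/178, 180/18) = 10 servings → $9.00.
avocado only: max(374/7, 180/17) = 53.43 servings → $88.16.
orange only: max(374/71, 180/64) = 5.268 servings → $4.21.
sweet potato only: max(374/25, 180/63) = 14.96 servings → $6.73.
bell pepper + avocado with both tight: 1.758 servings and 8.727 servings → $15.98.
bell pepper + orange with both tight: 1.103 servings and 2.502 servings → $2.99.
bell pepper + sweet potato with both tight: 1.771 servings and 2.351 servings → $2.65.
avocado + orange: the both-tight solution has a negative serving — not a feasible corner.
avocado + sweet potato with both targets exact would need a negative amount; discard.
orange + sweet potato: intersection lies outside the first quadrant.
The minimum over all feasible corners is $2.65.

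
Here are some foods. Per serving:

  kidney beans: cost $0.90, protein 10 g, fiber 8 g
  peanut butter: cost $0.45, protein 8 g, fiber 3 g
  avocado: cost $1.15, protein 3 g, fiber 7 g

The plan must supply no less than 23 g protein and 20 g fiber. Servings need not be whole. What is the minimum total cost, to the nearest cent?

Two binding constraints pin down two serving amounts, so the optimal mix uses at most two foods. The candidates are each food alone (scaled to the tighter of protein/fiber) and each pair with both constraints tight.
kidney beans only: max(23/10, 20/8) = 2.5 servings → $2.25.
peanut butter only: max(23/8, 20/3) = 6.667 servings → $3.00.
avocado only: max(23/3, 20/7) = 7.667 servings → $8.82.
kidney beans + peanut butter with both targets exact would need a negative amount; discard.
kidney beans + avocado with both tight: 2.196 servings and 0.3478 servings → $2.38.
peanut butter + avocado with both tight: 2.149 servings and 1.936 servings → $3.19.
The minimum over all feasible corners is $2.25.

$2.25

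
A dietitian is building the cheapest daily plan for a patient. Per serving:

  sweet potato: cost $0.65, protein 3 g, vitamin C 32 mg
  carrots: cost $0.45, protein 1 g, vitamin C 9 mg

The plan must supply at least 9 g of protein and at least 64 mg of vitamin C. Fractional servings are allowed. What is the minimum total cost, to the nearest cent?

Two binding constraints pin down two serving amounts, so the optimal mix uses at most two foods. The candidates are each food alone (scaled to the tighter of protein/vitamin C) and each pair with both constraints tight.
sweet potato only: max(9/3, 64/32) = 3 servings → $1.95.
carrots only: max(9/1, 64/9) = 9 servings → $4.05.
sweet potato + carrots: the both-tight solution has a negative serving — not a feasible corner.
The minimum over all feasible corners is $1.95.

$1.95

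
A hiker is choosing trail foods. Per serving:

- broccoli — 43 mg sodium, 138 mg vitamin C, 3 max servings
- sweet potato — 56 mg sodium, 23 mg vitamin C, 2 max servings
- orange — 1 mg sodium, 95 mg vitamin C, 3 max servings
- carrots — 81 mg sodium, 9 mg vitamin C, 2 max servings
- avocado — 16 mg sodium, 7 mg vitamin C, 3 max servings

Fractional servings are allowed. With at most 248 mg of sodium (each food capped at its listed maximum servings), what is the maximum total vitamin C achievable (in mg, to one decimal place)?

Vitamin C per mg sodium: orange 95, broccoli 3.209, avocado 0.4375, sweet potato 0.4107, carrots 0.1111.
Take 3 servings of orange: uses 3 mg sodium, +285.0 mg vitamin C (running total 285.0 mg).
Take 3 servings of broccoli: uses 129 mg sodium, +414.0 mg vitamin C (running total 699.0 mg).
Take 3 servings of avocado: uses 48 mg sodium, +21.0 mg vitamin C (running total 720.0 mg).
Take 1.214 servings of sweet potato: uses 68 mg sodium, +27.9 mg vitamin C (running total 747.9 mg).
Filling greedily by vitamin C-per-mg sodium is optimal for one linear limit, giving 747.9 mg.

747.9 mg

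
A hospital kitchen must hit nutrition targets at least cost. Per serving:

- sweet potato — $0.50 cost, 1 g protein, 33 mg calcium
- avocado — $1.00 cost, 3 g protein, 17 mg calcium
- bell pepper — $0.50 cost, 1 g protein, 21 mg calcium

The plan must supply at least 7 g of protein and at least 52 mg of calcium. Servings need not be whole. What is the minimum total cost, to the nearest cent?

$2.41

For a min-cost LP with two ≥-constraints, a basic feasible solution has at most two positive variables.
sweet potato only: max(7/1, 52/33) = 7 servings → $3.50.
avocado only: max(7/3, 52/17) = 3.059 servings → $3.06.
bell pepper only: max(7/1, 52/21) = 7 servings → $3.50.
sweet potato + avocado with both tight: 0.4512 servings and 2.183 servings → $2.41.
sweet potato + bell pepper: the both-tight solution has a negative serving — not a feasible corner.
avocado + bell pepper with both tight: 2.065 servings and 0.8043 servings → $2.47.
So the least-cost plan costs $2.41.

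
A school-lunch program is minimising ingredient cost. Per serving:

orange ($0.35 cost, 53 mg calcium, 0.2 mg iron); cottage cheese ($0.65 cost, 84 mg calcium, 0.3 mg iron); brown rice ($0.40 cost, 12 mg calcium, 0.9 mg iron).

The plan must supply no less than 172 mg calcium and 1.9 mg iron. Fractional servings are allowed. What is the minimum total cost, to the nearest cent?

$1.61

With two linear requirements the optimum uses one or two foods; enumerate the corners.
orange only: max(172/53, 1.9/0.2) = 9.5 servings → $3.33.
cottage cheese only: max(172/84, 1.9/0.3) = 6.333 servings → $4.12.
brown rice only: max(172/12, 1.9/0.9) = 14.33 servings → $5.73.
orange + cottage cheese: the both-tight solution has a negative serving — not a feasible corner.
orange + brown rice with both tight: 2.914 servings and 1.464 servings → $1.61.
cottage cheese + brown rice with both tight: 1.833 servings and 1.5 servings → $1.79.
Cheapest feasible corner: $1.61.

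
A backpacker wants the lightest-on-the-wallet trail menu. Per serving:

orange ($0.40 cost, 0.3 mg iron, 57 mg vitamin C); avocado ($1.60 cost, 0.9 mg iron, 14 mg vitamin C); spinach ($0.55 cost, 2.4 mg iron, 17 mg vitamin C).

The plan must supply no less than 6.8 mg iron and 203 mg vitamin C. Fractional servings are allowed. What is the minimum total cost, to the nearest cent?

Two binding constraints pin down two serving amounts, so the optimal mix uses at most two foods. The candidates are each food alone (scaled to the tighter of iron/vitamin C) and each pair with both constraints tight.
orange only: max(6.8/0.3, 203/57) = 22.67 servings → $9.07.
avocado only: max(6.8/0.9, 203/14) = 14.5 servings → $23.20.
spinach only: max(6.8/2.4, 203/17) = 11.94 servings → $6.57.
orange + avocado with both tight: 1.858 servings and 6.936 servings → $11.84.
orange + spinach with both tight: 2.822 servings and 2.481 servings → $2.49.
avocado + spinach with both targets exact would need a negative amount; discard.
The minimum over all feasible corners is $2.49.

$2.49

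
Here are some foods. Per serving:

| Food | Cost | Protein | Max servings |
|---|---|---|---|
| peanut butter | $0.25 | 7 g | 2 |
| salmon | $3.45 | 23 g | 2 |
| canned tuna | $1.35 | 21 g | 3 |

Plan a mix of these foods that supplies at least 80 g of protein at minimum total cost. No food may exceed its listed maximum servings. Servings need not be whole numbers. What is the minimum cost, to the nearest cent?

Cost per g of protein: peanut butter $0.0357, canned tuna $0.0643, salmon $0.1500.
Take 2 servings of peanut butter: +14.0 g protein for $0.50 (total $0.50, still need 66.0 g).
Take 3 servings of canned tuna: +63.0 g protein for $4.05 (total $4.55, still need 3.0 g).
Take 0.1304 servings of salmon: +3.0 g protein for $0.45 (total $5.00, still need 0.0 g).
Greedy by cheapest-per-g is optimal for a single linear constraint, so the minimum cost is $5.00.

$5.00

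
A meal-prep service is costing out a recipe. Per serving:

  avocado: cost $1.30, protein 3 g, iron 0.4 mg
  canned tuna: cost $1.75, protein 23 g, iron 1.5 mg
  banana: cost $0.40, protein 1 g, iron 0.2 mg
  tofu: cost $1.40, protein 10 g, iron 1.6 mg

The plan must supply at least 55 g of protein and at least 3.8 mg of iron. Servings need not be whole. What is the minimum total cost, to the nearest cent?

Two binding constraints pin down two serving amounts, so the optimal mix uses at most two foods. The candidates are each food alone (scaled to the tighter of protein/iron) and each pair with both constraints tight.
avocado only: max(55/3, 3.8/0.4) = 18.33 servings → $23.83.
canned tuna only: max(55/23, 3.8/1.5) = 2.533 servings → $4.43.
banana only: max(55/1, 3.8/0.2) = 55 servings → $22.00.
tofu only: max(55/10, 3.8/1.6) = 5.5 servings → $7.70.
avocado + canned tuna with both tight: 1.043 servings and 2.255 servings → $5.30.
avocado + banana: intersection lies outside the first quadrant.
avocado + tofu with both targets exact would need a negative amount; discard.
canned tuna + banana with both tight: 2.323 servings and 1.581 servings → $4.70.
canned tuna + tofu with both tight: 2.294 servings and 0.2248 servings → $4.33.
banana + tofu: the both-tight solution has a negative serving — not a feasible corner.
So the least-cost plan costs $4.33.

$4.33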